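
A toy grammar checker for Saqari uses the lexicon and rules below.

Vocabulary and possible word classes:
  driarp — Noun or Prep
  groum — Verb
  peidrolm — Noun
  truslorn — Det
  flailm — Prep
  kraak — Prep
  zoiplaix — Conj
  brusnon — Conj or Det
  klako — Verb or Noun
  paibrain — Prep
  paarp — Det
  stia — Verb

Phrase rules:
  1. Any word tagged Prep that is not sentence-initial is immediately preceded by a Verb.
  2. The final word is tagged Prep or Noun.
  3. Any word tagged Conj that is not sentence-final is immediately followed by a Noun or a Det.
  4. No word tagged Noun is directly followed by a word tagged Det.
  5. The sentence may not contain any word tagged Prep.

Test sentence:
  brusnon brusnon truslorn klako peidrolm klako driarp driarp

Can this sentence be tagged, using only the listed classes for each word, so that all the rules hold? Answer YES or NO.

Candidates per position — 1:brusnon {Conj,Det}; 2:brusnon {Conj,Det}; 3:truslorn {Det}; 4:klako {Verb,Noun}; 5:peidrolm {Noun}; 6:klako {Verb,Noun}; 7:driarp {Noun,Prep}; 8:driarp {Noun,Prep}.
One satisfying assignment: Conj Det Det Noun Noun Noun Noun Noun.
Check: rule 1 holds; rule 2 holds; rule 3 holds; rule 4 holds; rule 5 holds.

YES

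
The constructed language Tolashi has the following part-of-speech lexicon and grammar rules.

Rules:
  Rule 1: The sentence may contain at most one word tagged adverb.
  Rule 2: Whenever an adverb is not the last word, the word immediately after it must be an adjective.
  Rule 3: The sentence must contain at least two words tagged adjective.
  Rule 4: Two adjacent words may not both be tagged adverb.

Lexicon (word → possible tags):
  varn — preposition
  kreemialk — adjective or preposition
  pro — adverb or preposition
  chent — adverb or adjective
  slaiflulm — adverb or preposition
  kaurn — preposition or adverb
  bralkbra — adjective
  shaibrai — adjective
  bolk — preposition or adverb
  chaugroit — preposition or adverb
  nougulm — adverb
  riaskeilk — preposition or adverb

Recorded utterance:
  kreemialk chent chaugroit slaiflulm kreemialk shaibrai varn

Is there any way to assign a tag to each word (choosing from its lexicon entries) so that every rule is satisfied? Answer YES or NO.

YES

Candidates per position — 1:kreemialk {adjective,preposition}; 2:chent {adverb,adjective}; 3:chaugroit {preposition,adverb}; 4:slaiflulm {adverb,preposition}; 5:kreemialk {adjective,preposition}; 6:shaibrai {adjective}; 7:varn {preposition}.
One satisfying assignment: adjective adjective preposition preposition adjective adjective preposition.
Rule-by-rule: rule 1 ok; rule 2 ok; rule 3 ok; rule 4 ok.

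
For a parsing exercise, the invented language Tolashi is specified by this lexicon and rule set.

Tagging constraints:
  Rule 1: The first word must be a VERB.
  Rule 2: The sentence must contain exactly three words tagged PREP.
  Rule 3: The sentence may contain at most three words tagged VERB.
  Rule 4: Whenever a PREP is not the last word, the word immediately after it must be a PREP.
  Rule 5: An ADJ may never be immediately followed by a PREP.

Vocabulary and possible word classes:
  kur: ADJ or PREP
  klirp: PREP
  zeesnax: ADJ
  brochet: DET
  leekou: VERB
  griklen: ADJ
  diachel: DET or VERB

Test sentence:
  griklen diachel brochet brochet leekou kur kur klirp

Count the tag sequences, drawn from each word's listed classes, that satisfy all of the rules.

0

Candidates per position — 1:griklen {ADJ}; 2:diachel {DET,VERB}; 3:brochet {DET}; 4:brochet {DET}; 5:leekou {VERB}; 6:kur {ADJ,PREP}; 7:kur {ADJ,PREP}; 8:klirp {PREP}.
There are 8 candidate sequences in total.
Rule 1 cannot be satisfied by any choice of tags from the lexicon.
So there is no consistent tagging.
Count = 0.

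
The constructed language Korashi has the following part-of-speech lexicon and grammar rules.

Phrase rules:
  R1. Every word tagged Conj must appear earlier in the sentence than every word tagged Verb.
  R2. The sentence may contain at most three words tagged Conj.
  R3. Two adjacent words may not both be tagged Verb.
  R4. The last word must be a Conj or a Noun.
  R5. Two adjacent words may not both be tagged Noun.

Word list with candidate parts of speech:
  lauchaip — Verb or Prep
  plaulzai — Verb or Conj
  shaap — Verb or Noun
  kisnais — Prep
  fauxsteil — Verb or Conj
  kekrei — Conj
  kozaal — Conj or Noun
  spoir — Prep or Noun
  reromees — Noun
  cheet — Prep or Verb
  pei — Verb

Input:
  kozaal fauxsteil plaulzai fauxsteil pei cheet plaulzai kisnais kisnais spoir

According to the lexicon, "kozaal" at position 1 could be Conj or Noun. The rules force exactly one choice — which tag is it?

Noun

Candidates per position — 1:kozaal {Conj,Noun}; 2:fauxsteil {Verb,Conj}; 3:plaulzai {Verb,Conj}; 4:fauxsteil {Verb,Conj}; 5:pei {Verb}; 6:cheet {Prep,Verb}; 7:plaulzai {Verb,Conj}; 8:kisnais {Prep}; 9:kisnais {Prep}; 10:spoir {Prep,Noun}.
Position 4: Verb is ruled out by rule 3; that leaves Conj.
Position 6: Verb is ruled out by rule 3; that leaves Prep.
Position 7: Conj is ruled out by rule 1; that leaves Verb.
Position 10: Prep is ruled out by rule 4; that leaves Noun.
Position 2: Verb is ruled out by rule 1; that leaves Conj.
Position 3: Verb is ruled out by rule 1; that leaves Conj.
Position 1: Conj is ruled out by rule 2; that leaves Noun.
That leaves exactly one tagging: Noun Conj Conj Conj Verb Prep Verb Prep Prep Noun.
Checking: rule 1 ✓; rule 2 ✓; rule 3 ✓; rule 4 ✓; rule 5 ✓.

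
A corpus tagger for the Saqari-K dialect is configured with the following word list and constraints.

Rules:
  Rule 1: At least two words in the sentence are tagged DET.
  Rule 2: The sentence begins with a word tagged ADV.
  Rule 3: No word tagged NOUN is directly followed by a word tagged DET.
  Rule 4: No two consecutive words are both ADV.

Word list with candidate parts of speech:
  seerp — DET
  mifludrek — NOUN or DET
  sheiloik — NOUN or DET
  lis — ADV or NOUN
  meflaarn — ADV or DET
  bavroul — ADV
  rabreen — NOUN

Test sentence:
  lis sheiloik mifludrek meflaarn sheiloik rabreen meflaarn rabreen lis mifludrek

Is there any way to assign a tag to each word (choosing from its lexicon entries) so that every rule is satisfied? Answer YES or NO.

YES

Candidates per position — 1:lis {ADV,NOUN}; 2:sheiloik {NOUN,DET}; 3:mifludrek {NOUN,DET}; 4:meflaarn {ADV,DET}; 5:sheiloik {NOUN,DET}; 6:rabreen {NOUN}; 7:meflaarn {ADV,DET}; 8:rabreen {NOUN}; 9:lis {ADV,NOUN}; 10:mifludrek {NOUN,DET}.
One satisfying assignment: ADV DET NOUN ADV NOUN NOUN ADV NOUN ADV DET.
Check: rule 1 ✓; rule 2 ✓; rule 3 ✓; rule 4 ✓.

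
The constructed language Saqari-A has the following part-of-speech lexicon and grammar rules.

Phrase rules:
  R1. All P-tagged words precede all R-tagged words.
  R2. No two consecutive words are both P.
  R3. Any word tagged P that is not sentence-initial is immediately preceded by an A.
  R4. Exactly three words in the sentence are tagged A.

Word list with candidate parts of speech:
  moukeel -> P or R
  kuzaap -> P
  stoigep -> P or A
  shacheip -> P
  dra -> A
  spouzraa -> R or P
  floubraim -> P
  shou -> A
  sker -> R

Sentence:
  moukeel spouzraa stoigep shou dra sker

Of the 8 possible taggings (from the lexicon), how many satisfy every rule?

Candidates per position — 1:moukeel {P,R}; 2:spouzraa {R,P}; 3:stoigep {P,A}; 4:shou {A}; 5:dra {A}; 6:sker {R}.
There are 8 candidate sequences in total.
The sequences that satisfy every rule: P R A A A R; R R A A A R.
Count = 2.

2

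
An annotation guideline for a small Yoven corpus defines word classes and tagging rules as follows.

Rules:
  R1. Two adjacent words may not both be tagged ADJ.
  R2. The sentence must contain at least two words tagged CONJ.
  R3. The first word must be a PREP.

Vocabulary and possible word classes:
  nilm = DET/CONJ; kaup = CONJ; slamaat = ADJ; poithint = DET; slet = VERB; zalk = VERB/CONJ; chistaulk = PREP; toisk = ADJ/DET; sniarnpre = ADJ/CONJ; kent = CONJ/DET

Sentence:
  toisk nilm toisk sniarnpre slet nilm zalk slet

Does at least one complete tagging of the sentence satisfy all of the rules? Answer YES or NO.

NO

Candidates per position — 1:toisk {ADJ,DET}; 2:nilm {DET,CONJ}; 3:toisk {ADJ,DET}; 4:sniarnpre {ADJ,CONJ}; 5:slet {VERB}; 6:nilm {DET,CONJ}; 7:zalk {VERB,CONJ}; 8:slet {VERB}.
Rule 3 cannot be satisfied by any choice of tags from the lexicon.
So there is no consistent tagging.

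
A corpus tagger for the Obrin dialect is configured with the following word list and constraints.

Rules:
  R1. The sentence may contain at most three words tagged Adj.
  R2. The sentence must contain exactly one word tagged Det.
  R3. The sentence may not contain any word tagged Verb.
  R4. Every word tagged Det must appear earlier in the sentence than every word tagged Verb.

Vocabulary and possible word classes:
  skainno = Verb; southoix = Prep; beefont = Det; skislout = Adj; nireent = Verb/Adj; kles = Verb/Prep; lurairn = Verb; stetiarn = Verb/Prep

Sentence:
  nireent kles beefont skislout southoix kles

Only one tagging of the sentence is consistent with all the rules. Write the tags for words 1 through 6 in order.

Candidates per position — 1:nireent {Verb,Adj}; 2:kles {Verb,Prep}; 3:beefont {Det}; 4:skislout {Adj}; 5:southoix {Prep}; 6:kles {Verb,Prep}.
At position 1, choosing Verb makes rule 3 impossible to satisfy; hence Adj.
At position 2, choosing Verb makes rule 3 impossible to satisfy; hence Prep.
At position 6, choosing Verb makes rule 3 impossible to satisfy; hence Prep.
The only consistent sequence is: Adj Prep Det Adj Prep Prep.
Rule-by-rule: rule 1 ok; rule 2 ok; rule 3 ok; rule 4 ok.

Adj Prep Det Adj Prep Prep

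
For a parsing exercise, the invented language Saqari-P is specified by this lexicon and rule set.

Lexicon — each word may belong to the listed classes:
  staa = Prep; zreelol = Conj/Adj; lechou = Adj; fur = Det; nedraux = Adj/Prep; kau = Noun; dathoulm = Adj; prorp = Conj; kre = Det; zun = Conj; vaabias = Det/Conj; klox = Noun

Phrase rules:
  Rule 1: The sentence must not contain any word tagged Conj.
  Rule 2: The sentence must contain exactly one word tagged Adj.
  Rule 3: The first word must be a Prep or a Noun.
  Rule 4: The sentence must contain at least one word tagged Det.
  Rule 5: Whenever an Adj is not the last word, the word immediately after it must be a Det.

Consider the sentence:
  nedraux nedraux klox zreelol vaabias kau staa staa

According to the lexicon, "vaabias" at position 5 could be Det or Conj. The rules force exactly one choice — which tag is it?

Det

Candidates per position — 1:nedraux {Adj,Prep}; 2:nedraux {Adj,Prep}; 3:klox {Noun}; 4:zreelol {Conj,Adj}; 5:vaabias {Det,Conj}; 6:kau {Noun}; 7:staa {Prep}; 8:staa {Prep}.
If word 1 were Adj, no tagging could satisfy rule 3; so word 1 is Prep.
If word 2 were Adj, no tagging could satisfy rule 5; so word 2 is Prep.
If word 4 were Conj, no tagging could satisfy rule 1; so word 4 is Adj.
If word 5 were Conj, no tagging could satisfy rule 1; so word 5 is Det.
The only consistent sequence is: Prep Prep Noun Adj Det Noun Prep Prep.
Verifying each rule — rule 1 satisfied; rule 2 satisfied; rule 3 satisfied; rule 4 satisfied; rule 5 satisfied.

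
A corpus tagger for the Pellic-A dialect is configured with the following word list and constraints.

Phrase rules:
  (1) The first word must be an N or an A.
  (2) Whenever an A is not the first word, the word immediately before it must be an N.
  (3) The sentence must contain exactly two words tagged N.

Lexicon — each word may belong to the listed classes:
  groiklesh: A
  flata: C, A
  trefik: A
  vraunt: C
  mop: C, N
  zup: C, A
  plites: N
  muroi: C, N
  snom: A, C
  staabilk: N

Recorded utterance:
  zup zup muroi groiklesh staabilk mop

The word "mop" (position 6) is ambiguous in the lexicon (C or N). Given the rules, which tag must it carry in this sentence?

C

Candidates per position — 1:zup {C,A}; 2:zup {C,A}; 3:muroi {C,N}; 4:groiklesh {A}; 5:staabilk {N}; 6:mop {C,N}.
Position 1: C is ruled out by rule 1; that leaves A.
Position 2: A is ruled out by rule 2; that leaves C.
Position 3: C is ruled out by rule 2; that leaves N.
Position 6: N is ruled out by rule 3; that leaves C.
The only consistent sequence is: A C N A N C.
Checking: rule 1 ok; rule 2 ok; rule 3 ok.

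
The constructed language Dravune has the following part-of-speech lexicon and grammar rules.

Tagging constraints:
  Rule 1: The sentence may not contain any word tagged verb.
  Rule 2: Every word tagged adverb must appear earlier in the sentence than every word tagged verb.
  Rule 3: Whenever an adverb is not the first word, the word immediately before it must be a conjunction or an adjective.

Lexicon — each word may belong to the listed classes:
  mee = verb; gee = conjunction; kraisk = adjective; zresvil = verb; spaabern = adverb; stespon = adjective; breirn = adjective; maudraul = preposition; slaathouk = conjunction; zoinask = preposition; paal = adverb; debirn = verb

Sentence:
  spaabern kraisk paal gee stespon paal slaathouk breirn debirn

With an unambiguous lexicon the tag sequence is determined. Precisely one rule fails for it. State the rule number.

Fixed tagging: adverb adjective adverb conjunction adjective adverb conjunction adjective verb.
Applying the rules: R1 violated, R2 holds, R3 holds.
Only rule 1 fails.

1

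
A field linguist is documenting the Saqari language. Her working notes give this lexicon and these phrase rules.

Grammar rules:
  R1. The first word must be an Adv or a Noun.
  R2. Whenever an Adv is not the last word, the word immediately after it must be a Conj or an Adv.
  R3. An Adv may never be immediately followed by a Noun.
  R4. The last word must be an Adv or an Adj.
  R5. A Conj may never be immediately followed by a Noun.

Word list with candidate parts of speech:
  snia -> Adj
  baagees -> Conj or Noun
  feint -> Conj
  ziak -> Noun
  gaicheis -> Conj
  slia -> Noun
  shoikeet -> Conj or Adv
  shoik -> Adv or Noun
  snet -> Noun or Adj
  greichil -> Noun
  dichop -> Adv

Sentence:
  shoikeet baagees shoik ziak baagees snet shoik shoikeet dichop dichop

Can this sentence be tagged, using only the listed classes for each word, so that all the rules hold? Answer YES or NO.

NO

Candidates per position — 1:shoikeet {Conj,Adv}; 2:baagees {Conj,Noun}; 3:shoik {Adv,Noun}; 4:ziak {Noun}; 5:baagees {Conj,Noun}; 6:snet {Noun,Adj}; 7:shoik {Adv,Noun}; 8:shoikeet {Conj,Adv}; 9:dichop {Adv}; 10:dichop {Adv}.
Every candidate sequence violates at least one rule; no consistent tagging exists.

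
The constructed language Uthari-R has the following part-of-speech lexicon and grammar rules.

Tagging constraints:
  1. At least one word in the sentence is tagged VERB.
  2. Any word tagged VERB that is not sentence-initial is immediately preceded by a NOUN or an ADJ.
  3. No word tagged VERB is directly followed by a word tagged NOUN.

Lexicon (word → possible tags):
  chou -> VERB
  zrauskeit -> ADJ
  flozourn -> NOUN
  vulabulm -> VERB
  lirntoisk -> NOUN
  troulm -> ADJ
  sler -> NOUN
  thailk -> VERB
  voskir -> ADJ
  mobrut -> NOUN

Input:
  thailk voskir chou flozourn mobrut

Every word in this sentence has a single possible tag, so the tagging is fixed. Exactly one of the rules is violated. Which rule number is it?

Fixed tagging: VERB ADJ VERB NOUN NOUN.
Applying the rules: R1 ok, R2 ok, R3 fails.
Only rule 3 fails.

3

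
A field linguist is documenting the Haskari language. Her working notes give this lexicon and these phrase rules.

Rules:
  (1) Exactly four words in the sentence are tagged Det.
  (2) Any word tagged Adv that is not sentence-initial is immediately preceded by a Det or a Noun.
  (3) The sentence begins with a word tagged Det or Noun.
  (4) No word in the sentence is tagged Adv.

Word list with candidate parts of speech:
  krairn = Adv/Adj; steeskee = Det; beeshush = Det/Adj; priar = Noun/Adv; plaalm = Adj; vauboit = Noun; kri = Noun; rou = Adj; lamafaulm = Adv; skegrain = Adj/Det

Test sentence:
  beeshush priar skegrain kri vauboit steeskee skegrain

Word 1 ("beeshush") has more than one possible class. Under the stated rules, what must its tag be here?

Candidates per position — 1:beeshush {Det,Adj}; 2:priar {Noun,Adv}; 3:skegrain {Adj,Det}; 4:kri {Noun}; 5:vauboit {Noun}; 6:steeskee {Det}; 7:skegrain {Adj,Det}.
Position 1: Adj is ruled out by rule 1; that leaves Det.
Position 2: Adv is ruled out by rule 4; that leaves Noun.
Position 3: Adj is ruled out by rule 1; that leaves Det.
Position 7: Adj is ruled out by rule 1; that leaves Det.
The unique satisfying tagging is: Det Noun Det Noun Noun Det Det.
Verifying each rule — rule 1 ok; rule 2 ok; rule 3 ok; rule 4 ok.

Det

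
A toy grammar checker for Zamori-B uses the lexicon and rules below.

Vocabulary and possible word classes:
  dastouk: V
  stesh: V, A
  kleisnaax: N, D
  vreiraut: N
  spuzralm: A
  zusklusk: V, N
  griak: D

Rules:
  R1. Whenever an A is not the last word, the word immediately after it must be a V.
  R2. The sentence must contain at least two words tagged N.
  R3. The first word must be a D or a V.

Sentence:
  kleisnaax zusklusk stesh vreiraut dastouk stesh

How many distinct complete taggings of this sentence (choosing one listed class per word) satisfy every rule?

2

Candidates per position — 1:kleisnaax {N,D}; 2:zusklusk {V,N}; 3:stesh {V,A}; 4:vreiraut {N}; 5:dastouk {V}; 6:stesh {V,A}.
There are 16 candidate sequences in total.
The sequences that satisfy every rule: D N V N V V; D N V N V A.
Count = 2.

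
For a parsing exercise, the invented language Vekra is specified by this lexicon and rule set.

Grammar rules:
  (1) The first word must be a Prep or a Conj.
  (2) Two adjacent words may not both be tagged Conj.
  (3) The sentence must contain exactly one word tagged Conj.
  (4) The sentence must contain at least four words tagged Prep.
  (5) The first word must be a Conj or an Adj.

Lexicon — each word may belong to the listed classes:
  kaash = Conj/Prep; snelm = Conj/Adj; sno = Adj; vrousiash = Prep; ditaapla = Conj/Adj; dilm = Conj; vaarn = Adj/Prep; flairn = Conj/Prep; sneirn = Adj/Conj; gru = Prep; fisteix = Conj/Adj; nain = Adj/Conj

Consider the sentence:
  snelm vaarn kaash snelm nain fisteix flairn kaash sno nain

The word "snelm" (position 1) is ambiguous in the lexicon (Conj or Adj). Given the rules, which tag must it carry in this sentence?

Candidates per position — 1:snelm {Conj,Adj}; 2:vaarn {Adj,Prep}; 3:kaash {Conj,Prep}; 4:snelm {Conj,Adj}; 5:nain {Adj,Conj}; 6:fisteix {Conj,Adj}; 7:flairn {Conj,Prep}; 8:kaash {Conj,Prep}; 9:sno {Adj}; 10:nain {Adj,Conj}.
Word 1 cannot be Adj — rule 1 would then fail for every completion. It is Conj.
Word 2 cannot be Adj — rule 4 would then fail for every completion. It is Prep.
Word 3 cannot be Conj — rule 3 would then fail for every completion. It is Prep.
Word 4 cannot be Conj — rule 3 would then fail for every completion. It is Adj.
Word 5 cannot be Conj — rule 3 would then fail for every completion. It is Adj.
Word 6 cannot be Conj — rule 3 would then fail for every completion. It is Adj.
Word 7 cannot be Conj — rule 3 would then fail for every completion. It is Prep.
Word 8 cannot be Conj — rule 3 would then fail for every completion. It is Prep.
Word 10 cannot be Conj — rule 3 would then fail for every completion. It is Adj.
So the tagging must be: Conj Prep Prep Adj Adj Adj Prep Prep Adj Adj.
Checking: rule 1 ok; rule 2 ok; rule 3 ok; rule 4 ok; rule 5 ok.

Conj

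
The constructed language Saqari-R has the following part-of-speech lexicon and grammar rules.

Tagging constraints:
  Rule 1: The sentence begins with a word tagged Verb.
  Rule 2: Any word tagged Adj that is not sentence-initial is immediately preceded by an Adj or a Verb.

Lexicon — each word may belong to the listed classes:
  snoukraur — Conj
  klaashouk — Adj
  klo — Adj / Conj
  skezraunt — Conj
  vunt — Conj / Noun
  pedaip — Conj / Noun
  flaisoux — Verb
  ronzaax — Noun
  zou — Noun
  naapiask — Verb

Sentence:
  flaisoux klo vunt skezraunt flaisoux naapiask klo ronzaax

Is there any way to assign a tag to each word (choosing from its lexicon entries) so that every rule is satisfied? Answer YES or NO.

YES

Candidates per position — 1:flaisoux {Verb}; 2:klo {Adj,Conj}; 3:vunt {Conj,Noun}; 4:skezraunt {Conj}; 5:flaisoux {Verb}; 6:naapiask {Verb}; 7:klo {Adj,Conj}; 8:ronzaax {Noun}.
One satisfying assignment: Verb Adj Noun Conj Verb Verb Adj Noun.
Rule-by-rule: rule 1 ok; rule 2 ok.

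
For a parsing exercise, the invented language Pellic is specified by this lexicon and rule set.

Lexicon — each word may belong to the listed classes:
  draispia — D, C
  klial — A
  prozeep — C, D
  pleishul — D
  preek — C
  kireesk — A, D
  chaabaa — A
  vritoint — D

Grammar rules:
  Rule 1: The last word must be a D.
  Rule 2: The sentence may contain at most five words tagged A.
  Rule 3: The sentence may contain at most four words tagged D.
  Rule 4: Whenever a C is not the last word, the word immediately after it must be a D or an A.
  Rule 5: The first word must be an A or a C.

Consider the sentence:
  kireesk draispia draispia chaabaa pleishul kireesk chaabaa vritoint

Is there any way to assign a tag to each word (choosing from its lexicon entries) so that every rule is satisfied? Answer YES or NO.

YES

Candidates per position — 1:kireesk {A,D}; 2:draispia {D,C}; 3:draispia {D,C}; 4:chaabaa {A}; 5:pleishul {D}; 6:kireesk {A,D}; 7:chaabaa {A}; 8:vritoint {D}.
One satisfying assignment: A C D A D D A D.
Rule-by-rule: rule 1 holds; rule 2 holds; rule 3 holds; rule 4 holds; rule 5 holds.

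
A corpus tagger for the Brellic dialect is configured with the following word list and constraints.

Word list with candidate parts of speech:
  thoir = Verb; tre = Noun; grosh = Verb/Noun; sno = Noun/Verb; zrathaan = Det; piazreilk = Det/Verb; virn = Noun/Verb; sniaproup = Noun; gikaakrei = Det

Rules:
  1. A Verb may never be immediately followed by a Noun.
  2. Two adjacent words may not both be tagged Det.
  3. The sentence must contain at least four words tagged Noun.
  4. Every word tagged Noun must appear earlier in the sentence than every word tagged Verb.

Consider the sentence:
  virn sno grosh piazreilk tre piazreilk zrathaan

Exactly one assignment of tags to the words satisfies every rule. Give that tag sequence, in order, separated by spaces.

Candidates per position — 1:virn {Noun,Verb}; 2:sno {Noun,Verb}; 3:grosh {Verb,Noun}; 4:piazreilk {Det,Verb}; 5:tre {Noun}; 6:piazreilk {Det,Verb}; 7:zrathaan {Det}.
Word 1 cannot be Verb — rule 3 would then fail for every completion. It is Noun.
Word 2 cannot be Verb — rule 3 would then fail for every completion. It is Noun.
Word 3 cannot be Verb — rule 3 would then fail for every completion. It is Noun.
Word 4 cannot be Verb — rule 1 would then fail for every completion. It is Det.
Word 6 cannot be Det — rule 2 would then fail for every completion. It is Verb.
That leaves exactly one tagging: Noun Noun Noun Det Noun Verb Det.
Checking: rule 1 ✓; rule 2 ✓; rule 3 ✓; rule 4 ✓.

Noun Noun Noun Det Noun Verb Det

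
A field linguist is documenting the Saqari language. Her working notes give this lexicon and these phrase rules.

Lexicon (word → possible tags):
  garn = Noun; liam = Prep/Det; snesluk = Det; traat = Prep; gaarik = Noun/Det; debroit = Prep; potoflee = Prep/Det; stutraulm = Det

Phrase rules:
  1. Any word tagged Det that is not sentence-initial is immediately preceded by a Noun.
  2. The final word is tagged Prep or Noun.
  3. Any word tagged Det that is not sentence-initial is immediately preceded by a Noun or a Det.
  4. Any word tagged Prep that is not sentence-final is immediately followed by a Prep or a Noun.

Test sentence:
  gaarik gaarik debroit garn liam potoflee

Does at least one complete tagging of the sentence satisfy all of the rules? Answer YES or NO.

YES

Candidates per position — 1:gaarik {Noun,Det}; 2:gaarik {Noun,Det}; 3:debroit {Prep}; 4:garn {Noun}; 5:liam {Prep,Det}; 6:potoflee {Prep,Det}.
One satisfying assignment: Noun Det Prep Noun Prep Prep.
Check: rule 1 ok; rule 2 ok; rule 3 ok; rule 4 ok.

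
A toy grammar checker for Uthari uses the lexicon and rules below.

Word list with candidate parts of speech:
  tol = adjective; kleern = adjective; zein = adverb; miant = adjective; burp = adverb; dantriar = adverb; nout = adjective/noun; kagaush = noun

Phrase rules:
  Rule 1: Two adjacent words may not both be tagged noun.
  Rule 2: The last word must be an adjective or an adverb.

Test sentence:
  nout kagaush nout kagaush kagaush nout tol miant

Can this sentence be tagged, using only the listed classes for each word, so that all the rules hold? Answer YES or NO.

Candidates per position — 1:nout {adjective,noun}; 2:kagaush {noun}; 3:nout {adjective,noun}; 4:kagaush {noun}; 5:kagaush {noun}; 6:nout {adjective,noun}; 7:tol {adjective}; 8:miant {adjective}.
Rule 1 cannot be satisfied by any choice of tags from the lexicon.
So there is no consistent tagging.

NO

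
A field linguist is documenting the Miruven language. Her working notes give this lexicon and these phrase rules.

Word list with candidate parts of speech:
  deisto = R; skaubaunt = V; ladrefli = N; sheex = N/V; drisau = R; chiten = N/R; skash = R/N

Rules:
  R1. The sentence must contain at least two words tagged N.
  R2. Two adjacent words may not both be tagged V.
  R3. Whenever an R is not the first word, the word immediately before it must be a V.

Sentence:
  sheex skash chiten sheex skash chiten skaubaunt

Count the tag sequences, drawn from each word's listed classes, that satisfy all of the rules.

9

Candidates per position — 1:sheex {N,V}; 2:skash {R,N}; 3:chiten {N,R}; 4:sheex {N,V}; 5:skash {R,N}; 6:chiten {N,R}; 7:skaubaunt {V}.
There are 64 candidate sequences in total.
Checking each against the rules leaves 9 sequences.
Count = 9.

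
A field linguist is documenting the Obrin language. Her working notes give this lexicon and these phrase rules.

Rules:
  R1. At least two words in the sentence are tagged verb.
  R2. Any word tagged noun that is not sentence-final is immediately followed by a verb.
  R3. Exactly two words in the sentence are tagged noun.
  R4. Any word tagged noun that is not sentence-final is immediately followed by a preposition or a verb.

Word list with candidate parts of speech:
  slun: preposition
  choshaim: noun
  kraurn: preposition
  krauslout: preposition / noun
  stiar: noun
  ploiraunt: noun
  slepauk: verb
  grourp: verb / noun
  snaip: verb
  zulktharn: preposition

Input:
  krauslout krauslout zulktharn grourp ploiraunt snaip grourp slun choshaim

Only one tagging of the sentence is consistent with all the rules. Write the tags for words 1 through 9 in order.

preposition preposition preposition verb noun verb verb preposition noun

Candidates per position — 1:krauslout {preposition,noun}; 2:krauslout {preposition,noun}; 3:zulktharn {preposition}; 4:grourp {verb,noun}; 5:ploiraunt {noun}; 6:snaip {verb}; 7:grourp {verb,noun}; 8:slun {preposition}; 9:choshaim {noun}.
If word 1 were noun, no tagging could satisfy rule 2; so word 1 is preposition.
If word 2 were noun, no tagging could satisfy rule 2; so word 2 is preposition.
If word 4 were noun, no tagging could satisfy rule 2; so word 4 is verb.
If word 7 were noun, no tagging could satisfy rule 2; so word 7 is verb.
The only consistent sequence is: preposition preposition preposition verb noun verb verb preposition noun.
Checking: rule 1 ✓; rule 2 ✓; rule 3 ✓; rule 4 ✓.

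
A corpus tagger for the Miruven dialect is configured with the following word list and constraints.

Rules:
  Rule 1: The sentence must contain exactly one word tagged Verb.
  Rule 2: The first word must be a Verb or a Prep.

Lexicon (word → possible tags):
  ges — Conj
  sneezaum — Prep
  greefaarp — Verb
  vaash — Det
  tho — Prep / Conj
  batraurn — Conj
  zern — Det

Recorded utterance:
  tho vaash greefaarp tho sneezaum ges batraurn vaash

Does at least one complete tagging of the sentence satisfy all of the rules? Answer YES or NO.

YES

Candidates per position — 1:tho {Prep,Conj}; 2:vaash {Det}; 3:greefaarp {Verb}; 4:tho {Prep,Conj}; 5:sneezaum {Prep}; 6:ges {Conj}; 7:batraurn {Conj}; 8:vaash {Det}.
One satisfying assignment: Prep Det Verb Conj Prep Conj Conj Det.
Check: rule 1 satisfied; rule 2 satisfied.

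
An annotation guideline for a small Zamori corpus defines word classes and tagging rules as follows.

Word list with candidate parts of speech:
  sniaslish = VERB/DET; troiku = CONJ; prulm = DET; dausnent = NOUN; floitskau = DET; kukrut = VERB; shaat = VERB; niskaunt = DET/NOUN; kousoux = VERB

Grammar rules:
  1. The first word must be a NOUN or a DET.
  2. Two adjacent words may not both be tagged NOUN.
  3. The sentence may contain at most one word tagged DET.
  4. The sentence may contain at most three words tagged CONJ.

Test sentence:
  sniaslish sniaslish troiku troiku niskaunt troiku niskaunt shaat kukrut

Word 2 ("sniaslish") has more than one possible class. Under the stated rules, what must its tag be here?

Candidates per position — 1:sniaslish {VERB,DET}; 2:sniaslish {VERB,DET}; 3:troiku {CONJ}; 4:troiku {CONJ}; 5:niskaunt {DET,NOUN}; 6:troiku {CONJ}; 7:niskaunt {DET,NOUN}; 8:shaat {VERB}; 9:kukrut {VERB}.
Position 1: VERB is ruled out by rule 1; that leaves DET.
Position 2: DET is ruled out by rule 3; that leaves VERB.
Position 5: DET is ruled out by rule 3; that leaves NOUN.
Position 7: DET is ruled out by rule 3; that leaves NOUN.
The unique satisfying tagging is: DET VERB CONJ CONJ NOUN CONJ NOUN VERB VERB.
Checking: rule 1 satisfied; rule 2 satisfied; rule 3 satisfied; rule 4 satisfied.

VERB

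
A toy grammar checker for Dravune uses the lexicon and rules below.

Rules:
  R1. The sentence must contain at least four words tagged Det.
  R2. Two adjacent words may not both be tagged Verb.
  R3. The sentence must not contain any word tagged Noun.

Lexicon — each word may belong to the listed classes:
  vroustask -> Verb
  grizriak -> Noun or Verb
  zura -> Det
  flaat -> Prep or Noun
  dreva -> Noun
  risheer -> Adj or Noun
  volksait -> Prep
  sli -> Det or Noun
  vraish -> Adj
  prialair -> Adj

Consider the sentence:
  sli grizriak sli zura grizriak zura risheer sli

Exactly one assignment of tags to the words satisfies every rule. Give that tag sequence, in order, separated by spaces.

Candidates per position — 1:sli {Det,Noun}; 2:grizriak {Noun,Verb}; 3:sli {Det,Noun}; 4:zura {Det}; 5:grizriak {Noun,Verb}; 6:zura {Det}; 7:risheer {Adj,Noun}; 8:sli {Det,Noun}.
Position 1: Noun is ruled out by rule 3; that leaves Det.
Position 2: Noun is ruled out by rule 3; that leaves Verb.
Position 3: Noun is ruled out by rule 3; that leaves Det.
Position 5: Noun is ruled out by rule 3; that leaves Verb.
Position 7: Noun is ruled out by rule 3; that leaves Adj.
Position 8: Noun is ruled out by rule 3; that leaves Det.
So the tagging must be: Det Verb Det Det Verb Det Adj Det.
Check: rule 1 ok; rule 2 ok; rule 3 ok.

Det Verb Det Det Verb Det Adj Det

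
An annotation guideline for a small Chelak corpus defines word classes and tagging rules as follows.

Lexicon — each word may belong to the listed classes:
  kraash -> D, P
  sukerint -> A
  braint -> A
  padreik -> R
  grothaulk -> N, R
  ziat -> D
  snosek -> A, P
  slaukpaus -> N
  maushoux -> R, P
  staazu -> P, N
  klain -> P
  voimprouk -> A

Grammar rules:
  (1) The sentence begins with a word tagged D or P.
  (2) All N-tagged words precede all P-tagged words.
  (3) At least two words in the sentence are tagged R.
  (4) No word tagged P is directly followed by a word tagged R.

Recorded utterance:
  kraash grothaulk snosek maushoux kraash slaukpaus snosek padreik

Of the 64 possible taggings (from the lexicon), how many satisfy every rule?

2

Candidates per position — 1:kraash {D,P}; 2:grothaulk {N,R}; 3:snosek {A,P}; 4:maushoux {R,P}; 5:kraash {D,P}; 6:slaukpaus {N}; 7:snosek {A,P}; 8:padreik {R}.
There are 64 candidate sequences in total.
The sequences that satisfy every rule: D N A R D N A R; D R A R D N A R.
Count = 2.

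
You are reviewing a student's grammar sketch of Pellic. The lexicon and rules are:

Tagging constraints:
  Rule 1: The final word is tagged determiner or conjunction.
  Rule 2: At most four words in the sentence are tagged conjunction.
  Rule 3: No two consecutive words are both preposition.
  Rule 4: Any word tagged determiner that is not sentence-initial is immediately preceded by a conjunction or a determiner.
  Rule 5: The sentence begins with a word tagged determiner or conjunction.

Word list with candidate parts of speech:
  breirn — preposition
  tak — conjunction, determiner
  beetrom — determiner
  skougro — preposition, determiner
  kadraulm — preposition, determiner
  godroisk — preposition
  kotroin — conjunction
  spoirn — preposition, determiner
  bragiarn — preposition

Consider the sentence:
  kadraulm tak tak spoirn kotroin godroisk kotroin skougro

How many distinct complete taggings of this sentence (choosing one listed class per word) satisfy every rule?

8

Candidates per position — 1:kadraulm {preposition,determiner}; 2:tak {conjunction,determiner}; 3:tak {conjunction,determiner}; 4:spoirn {preposition,determiner}; 5:kotroin {conjunction}; 6:godroisk {preposition}; 7:kotroin {conjunction}; 8:skougro {preposition,determiner}.
There are 32 candidate sequences in total.
Checking each against the rules leaves 8 sequences.
Count = 8.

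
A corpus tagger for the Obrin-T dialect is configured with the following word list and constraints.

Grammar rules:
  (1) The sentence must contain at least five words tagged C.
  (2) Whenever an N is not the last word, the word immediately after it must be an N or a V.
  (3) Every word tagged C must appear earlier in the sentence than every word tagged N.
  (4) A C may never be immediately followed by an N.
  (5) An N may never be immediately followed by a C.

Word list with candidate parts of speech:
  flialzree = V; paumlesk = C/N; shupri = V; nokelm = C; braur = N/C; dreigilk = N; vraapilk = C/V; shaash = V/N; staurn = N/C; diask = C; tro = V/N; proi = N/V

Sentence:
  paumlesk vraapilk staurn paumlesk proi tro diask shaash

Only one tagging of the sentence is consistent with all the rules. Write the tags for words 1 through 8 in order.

C C C C V V C V

Candidates per position — 1:paumlesk {C,N}; 2:vraapilk {C,V}; 3:staurn {N,C}; 4:paumlesk {C,N}; 5:proi {N,V}; 6:tro {V,N}; 7:diask {C}; 8:shaash {V,N}.
Word 1 cannot be N — rule 1 would then fail for every completion. It is C.
Word 2 cannot be V — rule 1 would then fail for every completion. It is C.
Word 3 cannot be N — rule 1 would then fail for every completion. It is C.
Word 4 cannot be N — rule 1 would then fail for every completion. It is C.
Word 5 cannot be N — rule 3 would then fail for every completion. It is V.
Word 6 cannot be N — rule 2 would then fail for every completion. It is V.
Word 8 cannot be N — rule 4 would then fail for every completion. It is V.
The unique satisfying tagging is: C C C C V V C V.
Check: rule 1 satisfied; rule 2 satisfied; rule 3 satisfied; rule 4 satisfied; rule 5 satisfied.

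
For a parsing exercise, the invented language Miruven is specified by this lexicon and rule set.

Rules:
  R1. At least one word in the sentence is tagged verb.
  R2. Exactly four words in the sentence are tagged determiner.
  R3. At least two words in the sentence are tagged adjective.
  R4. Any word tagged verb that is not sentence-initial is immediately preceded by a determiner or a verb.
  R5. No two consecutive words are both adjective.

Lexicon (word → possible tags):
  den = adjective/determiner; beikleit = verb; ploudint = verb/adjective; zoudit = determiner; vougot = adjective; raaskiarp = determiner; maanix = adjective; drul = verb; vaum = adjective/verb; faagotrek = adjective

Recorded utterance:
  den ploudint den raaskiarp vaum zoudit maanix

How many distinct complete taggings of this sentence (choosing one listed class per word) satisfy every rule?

2

Candidates per position — 1:den {adjective,determiner}; 2:ploudint {verb,adjective}; 3:den {adjective,determiner}; 4:raaskiarp {determiner}; 5:vaum {adjective,verb}; 6:zoudit {determiner}; 7:maanix {adjective}.
There are 16 candidate sequences in total.
The sequences that satisfy every rule: determiner verb determiner determiner adjective determiner adjective; determiner adjective determiner determiner verb determiner adjective.
Count = 2.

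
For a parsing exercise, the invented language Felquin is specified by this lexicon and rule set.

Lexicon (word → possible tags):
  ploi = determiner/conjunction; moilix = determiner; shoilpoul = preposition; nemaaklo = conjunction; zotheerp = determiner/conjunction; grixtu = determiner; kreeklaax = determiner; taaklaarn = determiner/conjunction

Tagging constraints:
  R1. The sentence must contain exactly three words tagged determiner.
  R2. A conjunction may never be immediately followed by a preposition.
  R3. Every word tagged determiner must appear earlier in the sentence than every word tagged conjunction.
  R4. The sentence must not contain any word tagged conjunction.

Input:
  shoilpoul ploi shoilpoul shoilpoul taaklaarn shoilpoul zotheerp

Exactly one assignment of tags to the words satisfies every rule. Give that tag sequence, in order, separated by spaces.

preposition determiner preposition preposition determiner preposition determiner

Candidates per position — 1:shoilpoul {preposition}; 2:ploi {determiner,conjunction}; 3:shoilpoul {preposition}; 4:shoilpoul {preposition}; 5:taaklaarn {determiner,conjunction}; 6:shoilpoul {preposition}; 7:zotheerp {determiner,conjunction}.
If word 2 were conjunction, no tagging could satisfy rule 1; so word 2 is determiner.
If word 5 were conjunction, no tagging could satisfy rule 1; so word 5 is determiner.
If word 7 were conjunction, no tagging could satisfy rule 1; so word 7 is determiner.
The only consistent sequence is: preposition determiner preposition preposition determiner preposition determiner.
Check: rule 1 ok; rule 2 ok; rule 3 ok; rule 4 ok.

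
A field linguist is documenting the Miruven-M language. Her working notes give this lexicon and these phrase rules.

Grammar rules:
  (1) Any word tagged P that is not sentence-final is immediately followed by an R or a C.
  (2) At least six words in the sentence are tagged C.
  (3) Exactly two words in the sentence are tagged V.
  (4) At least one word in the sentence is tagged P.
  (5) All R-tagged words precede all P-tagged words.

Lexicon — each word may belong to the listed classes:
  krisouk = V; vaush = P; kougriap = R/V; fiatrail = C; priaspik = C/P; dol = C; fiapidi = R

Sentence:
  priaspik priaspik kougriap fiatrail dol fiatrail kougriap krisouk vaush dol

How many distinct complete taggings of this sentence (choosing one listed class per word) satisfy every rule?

Candidates per position — 1:priaspik {C,P}; 2:priaspik {C,P}; 3:kougriap {R,V}; 4:fiatrail {C}; 5:dol {C}; 6:fiatrail {C}; 7:kougriap {R,V}; 8:krisouk {V}; 9:vaush {P}; 10:dol {C}.
There are 16 candidate sequences in total.
The sequences that satisfy every rule: C C R C C C V V P C; C C V C C C R V P C.
Count = 2.

2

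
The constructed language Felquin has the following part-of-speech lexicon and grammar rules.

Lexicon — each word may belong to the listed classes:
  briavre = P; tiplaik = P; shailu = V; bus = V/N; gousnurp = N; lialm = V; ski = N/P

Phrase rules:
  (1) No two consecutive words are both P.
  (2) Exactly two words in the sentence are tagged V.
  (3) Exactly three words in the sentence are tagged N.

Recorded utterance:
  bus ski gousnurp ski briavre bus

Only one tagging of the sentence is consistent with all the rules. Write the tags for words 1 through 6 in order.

Candidates per position — 1:bus {V,N}; 2:ski {N,P}; 3:gousnurp {N}; 4:ski {N,P}; 5:briavre {P}; 6:bus {V,N}.
Position 1: N is ruled out by rule 2; that leaves V.
Position 4: P is ruled out by rule 1; that leaves N.
Position 6: N is ruled out by rule 2; that leaves V.
Position 2: P is ruled out by rule 3; that leaves N.
That leaves exactly one tagging: V N N N P V.
Verifying each rule — rule 1 ok; rule 2 ok; rule 3 ok.

V N N N P V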